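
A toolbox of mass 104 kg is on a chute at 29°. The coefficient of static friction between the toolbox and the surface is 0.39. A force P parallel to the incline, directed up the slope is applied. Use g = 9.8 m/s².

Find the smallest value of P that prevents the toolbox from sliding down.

The toolbox tends to slide down (tan θ > μ_s), so at the point of impending slip friction acts up-slope at its limit: f = μ_s N.
P is parallel to the surface, so N = m g cos θ = 891 N.
Along the incline: P + μ_s N = m g sin θ, so P = 494 − 0.39×891 = 146 N.

P_min ≈ 146 N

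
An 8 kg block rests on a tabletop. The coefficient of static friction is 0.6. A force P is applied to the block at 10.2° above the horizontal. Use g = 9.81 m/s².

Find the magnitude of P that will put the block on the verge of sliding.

P ≈ 43.2 N

N = m g − P sin α (the pull lifts the block).
At impending slip, P cos α = μ_s N = μ_s (m g − P sin α).
Solving: P (cos α + μ_s sin α) = μ_s m g → P = 0.6×78.5/(cos 10.2° + 0.6 sin 10.2°) = 47.1/1.09 = 43.2 N.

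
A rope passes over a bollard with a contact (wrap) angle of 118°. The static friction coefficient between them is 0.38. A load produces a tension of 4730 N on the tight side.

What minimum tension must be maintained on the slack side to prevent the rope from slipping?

Capstan equation at impending slip: T_tight/T_slack = e^{μβ}.
β = 118° = 2.059 rad; e^{μβ} = e^{0.38×2.059} = 2.187.
T_slack = T_tight / e^{μβ} = 4730 / 2.187 = 2160 N.

T_min ≈ 2160 N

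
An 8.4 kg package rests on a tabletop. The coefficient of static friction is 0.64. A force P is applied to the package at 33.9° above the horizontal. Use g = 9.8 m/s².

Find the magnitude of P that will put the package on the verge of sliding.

N = m g − P sin α (the pull lifts the package).
At impending slip, P cos α = μ_s N = μ_s (m g − P sin α).
Solving: P (cos α + μ_s sin α) = μ_s m g → P = 0.64×82.3/(cos 33.9° + 0.64 sin 33.9°) = 52.7/1.187 = 44.4 N.

P ≈ 44.4 N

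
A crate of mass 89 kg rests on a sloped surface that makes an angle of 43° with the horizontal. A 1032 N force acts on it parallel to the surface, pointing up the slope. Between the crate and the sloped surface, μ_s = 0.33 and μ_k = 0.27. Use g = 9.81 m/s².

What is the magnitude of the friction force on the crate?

Normal force: N = m g cos θ = 89 × 9.81 × cos 43° = 638.5 N.
For equilibrium along the incline the friction force must supply f = m g sin θ − P = 595.4 − 1032 = -436.6 N (positive meaning up-slope).
Maximum static friction available: μ_s N = 0.33 × 638.5 = 210.7 N.
Since |-436.6| > 210.7 N, static friction cannot hold it; the crate slides up the incline and kinetic friction applies: f = μ_k N = 0.27 × 638.5 = 172 N.

f ≈ 172 N (down the incline)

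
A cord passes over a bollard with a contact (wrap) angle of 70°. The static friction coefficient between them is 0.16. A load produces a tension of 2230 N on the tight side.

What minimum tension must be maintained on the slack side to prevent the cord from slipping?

Capstan equation at impending slip: T_tight/T_slack = e^{μβ}.
β = 70° = 1.222 rad; e^{μβ} = e^{0.16×1.222} = 1.216.
T_slack = T_tight / e^{μβ} = 2230 / 1.216 = 1830 N.

T_min ≈ 1830 N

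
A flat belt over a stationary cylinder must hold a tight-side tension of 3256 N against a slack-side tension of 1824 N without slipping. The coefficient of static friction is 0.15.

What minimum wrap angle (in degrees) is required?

T₂/T₁ = e^{μβ} → β = ln(T₂/T₁)/μ.
β = ln(3256/1824)/0.15 = 0.5795/0.15 = 3.863 rad.
In degrees: β = 3.863 × 180/π = 221°.

β_min ≈ 221°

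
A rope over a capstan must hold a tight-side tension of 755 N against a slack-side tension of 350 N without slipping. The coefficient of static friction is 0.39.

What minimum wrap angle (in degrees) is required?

β_min ≈ 113°

T₂/T₁ = e^{μβ} → β = ln(T₂/T₁)/μ.
β = ln(755/350)/0.39 = 0.7688/0.39 = 1.971 rad.
In degrees: β = 1.971 × 180/π = 113°.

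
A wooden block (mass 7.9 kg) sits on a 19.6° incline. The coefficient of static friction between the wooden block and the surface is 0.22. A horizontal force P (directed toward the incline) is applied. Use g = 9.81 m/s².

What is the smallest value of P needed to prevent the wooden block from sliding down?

The wooden block tends to slide down (tan θ > μ_s), so at the point of impending slip friction acts up-slope at its limit: f = μ_s N.
Perpendicular to the incline: N = m g cos θ + P sin θ.
Along the incline: P cos θ + μ_s N = m g sin θ, i.e. P cos θ + μ_s (m g cos θ + P sin θ) = m g sin θ.
Solving, P (cos θ + μ_s sin θ) = m g (sin θ − μ_s cos θ), so P = 77.5×0.1282/1.016 = 9.78 N.

P_min ≈ 9.78 N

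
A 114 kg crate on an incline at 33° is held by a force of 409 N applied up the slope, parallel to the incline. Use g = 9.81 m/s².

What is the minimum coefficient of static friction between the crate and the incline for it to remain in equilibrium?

N = m g cos θ = 937.9 N.
Friction must make up the shortfall along the incline: f = m g sin θ − P = 609.1 − 409 = 200.1 N.
At the threshold f = μ_s N, so μ_s,min = 200.1/937.9 = 0.213.

μ_s,min ≈ 0.213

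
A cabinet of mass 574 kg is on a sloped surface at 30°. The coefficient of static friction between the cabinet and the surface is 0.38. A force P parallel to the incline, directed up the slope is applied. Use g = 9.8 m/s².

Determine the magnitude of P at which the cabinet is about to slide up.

At impending motion up the slope, friction acts down-slope at its limit: f = μ_s N.
P is parallel to the surface, so N = m g cos θ = 4870 N.
Along the incline: P = m g sin θ + μ_s N = 2810 + 0.38×4870 = 4660 N.

P ≈ 4660 N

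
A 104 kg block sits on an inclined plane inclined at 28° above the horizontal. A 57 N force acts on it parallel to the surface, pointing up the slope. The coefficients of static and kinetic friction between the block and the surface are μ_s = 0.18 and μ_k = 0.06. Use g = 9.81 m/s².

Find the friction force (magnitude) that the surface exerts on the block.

f ≈ 54 N (up the incline)

Perpendicular to the surface, N = m g cos θ = 104·9.81·cos 28° = 900.8 N.
Parallel to the incline, ΣF = 0 gives f = m g sin θ − P = 479 − 57 = 422 N (up-slope positive).
Static friction can supply at most μ_s N = 162.1 N.
|422| exceeds 162.1 N, so the block slips down-slope; friction is kinetic, f = μ_k N = 0.06×900.8 = 54 N.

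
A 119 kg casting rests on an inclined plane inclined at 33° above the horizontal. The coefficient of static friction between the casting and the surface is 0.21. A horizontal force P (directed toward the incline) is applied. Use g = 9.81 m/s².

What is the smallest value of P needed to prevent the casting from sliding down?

The casting tends to slide down (tan θ > μ_s), so at the point of impending slip friction acts up-slope at its limit: f = μ_s N.
Perpendicular to the incline: N = m g cos θ + P sin θ.
Along the incline: P cos θ + μ_s N = m g sin θ, i.e. P cos θ + μ_s (m g cos θ + P sin θ) = m g sin θ.
Solving, P (cos θ + μ_s sin θ) = m g (sin θ − μ_s cos θ), so P = 1170×0.3685/0.953 = 451 N.

P_min ≈ 451 N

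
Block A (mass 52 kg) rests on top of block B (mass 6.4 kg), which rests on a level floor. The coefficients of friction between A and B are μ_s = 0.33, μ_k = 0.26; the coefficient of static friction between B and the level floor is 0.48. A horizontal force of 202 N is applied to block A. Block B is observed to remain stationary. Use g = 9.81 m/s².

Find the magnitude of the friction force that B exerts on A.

Between the blocks, N₁ = m_A g = 510.1 N.
Maximum static friction on A from B: μ_s N₁ = 0.33×510.1 = 168.3 N.
P = 202 N exceeds that limit, so A slips over B and the interface friction becomes kinetic: f₁ = μ_k N₁ = 0.26×510.1 = 133 N.
By Newton's third law B feels 133 N forward from A. With B stationary, the floor's static friction on B balances it: f₂ = 133 N (well within μ_s(m_A+m_B)g = 275 N).

f ≈ 133 N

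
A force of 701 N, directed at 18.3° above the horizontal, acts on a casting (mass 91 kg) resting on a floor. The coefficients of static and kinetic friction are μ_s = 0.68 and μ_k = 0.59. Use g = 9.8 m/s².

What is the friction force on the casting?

Vertical equilibrium gives N = m g − P sin α = 671.7 N.
For equilibrium, f = P cos α = 701×cos 18.3° = 665.5 N.
μ_s N = 0.68 × 671.7 = 456.8 N.
The required friction exceeds μ_s N, so the casting moves and f = μ_k N = 396 N.

f ≈ 396 N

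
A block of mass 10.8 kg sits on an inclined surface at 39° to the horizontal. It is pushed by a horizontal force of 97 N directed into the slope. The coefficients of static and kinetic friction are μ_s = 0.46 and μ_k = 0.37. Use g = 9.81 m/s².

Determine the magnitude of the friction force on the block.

The horizontal push has a component P sin θ into the surface, so N = m g cos θ + P sin θ = 82.34 + 61.04 = 143.4 N.
Along the incline, the net driving force (taking up-slope positive) is P cos θ − m g sin θ = 75.38 − 66.68 = 8.708 N, so equilibrium requires friction f = -8.708 N (down-slope).
The limit of static friction is μ_s N = 65.96 N.
Since 8.708 N is within the 65.96 N limit, the block stays put and friction is exactly 8.71 N.

f ≈ 8.71 N (down the incline)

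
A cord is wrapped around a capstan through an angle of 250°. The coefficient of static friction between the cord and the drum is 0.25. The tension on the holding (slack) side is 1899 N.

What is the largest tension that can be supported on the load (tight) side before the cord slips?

At impending slip the capstan equation gives T₂/T₁ = e^{μβ} with β in radians.
β = 250° × π/180 = 4.363 rad.
e^{μβ} = e^{0.25×4.363} = 2.977.
T₂ = T₁ · e^{μβ} = 1899 × 2.977 = 5650 N.

T_max ≈ 5650 N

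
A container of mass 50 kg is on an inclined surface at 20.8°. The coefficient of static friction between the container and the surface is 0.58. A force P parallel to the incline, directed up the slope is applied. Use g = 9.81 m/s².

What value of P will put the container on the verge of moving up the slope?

P ≈ 440 N

At impending motion up the slope, friction acts down-slope at its limit: f = μ_s N.
P is parallel to the surface, so N = m g cos θ = 459 N.
Along the incline: P = m g sin θ + μ_s N = 174 + 0.58×459 = 440 N.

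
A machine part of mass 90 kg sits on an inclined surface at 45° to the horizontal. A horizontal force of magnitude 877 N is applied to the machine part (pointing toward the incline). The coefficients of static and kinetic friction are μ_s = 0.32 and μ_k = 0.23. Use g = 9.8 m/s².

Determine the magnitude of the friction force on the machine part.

f ≈ 3.54 N (up the incline)

Normal direction: N = m g cos θ + P sin θ = 1244 N.
Along the incline, the net driving force (taking up-slope positive) is P cos θ − m g sin θ = 620.1 − 623.7 = -3.536 N, so equilibrium requires friction f = 3.536 N (up-slope).
The limit of static friction is μ_s N = 398 N.
Since 3.536 N is within the 398 N limit, the machine part stays put and friction is exactly 3.54 N.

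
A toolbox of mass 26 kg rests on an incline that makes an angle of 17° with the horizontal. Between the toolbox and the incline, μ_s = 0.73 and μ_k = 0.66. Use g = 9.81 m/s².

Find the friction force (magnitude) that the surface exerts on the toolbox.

The normal reaction is N = m g cos θ = 243.9 N.
For equilibrium along the incline, friction must balance the weight component: f = m g sin θ = 74.57 N up the slope.
Static friction can supply at most μ_s N = 178.1 N.
Since |74.57| ≤ 178.1 N, static friction is sufficient; f equals the required value, not μ_s N.

f ≈ 74.6 N (up the incline)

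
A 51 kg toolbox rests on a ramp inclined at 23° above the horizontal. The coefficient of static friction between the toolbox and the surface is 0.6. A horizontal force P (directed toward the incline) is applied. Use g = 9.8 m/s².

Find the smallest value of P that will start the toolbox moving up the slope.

At impending motion up the slope, friction acts down-slope at its limit: f = μ_s N.
Perpendicular to the incline: N = m g cos θ + P sin θ.
Along the incline: P cos θ = m g sin θ + μ_s N = m g sin θ + μ_s (m g cos θ + P sin θ).
Solving, P (cos θ − μ_s sin θ) = m g (sin θ + μ_s cos θ), so P = 51×9.8×(sin 23° + 0.6 cos 23°)/(cos 23° − 0.6 sin 23°) = 500×0.943/0.6861 = 687 N.

P ≈ 687 N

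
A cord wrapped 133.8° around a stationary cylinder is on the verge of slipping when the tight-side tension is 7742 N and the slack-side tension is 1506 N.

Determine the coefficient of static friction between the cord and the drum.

T₂/T₁ = e^{μβ} → μ = ln(T₂/T₁)/β.
β = 133.8° = 2.335 rad.
μ = ln(7742/1506)/2.335 = ln(5.141)/2.335 = 0.701.

μ ≈ 0.701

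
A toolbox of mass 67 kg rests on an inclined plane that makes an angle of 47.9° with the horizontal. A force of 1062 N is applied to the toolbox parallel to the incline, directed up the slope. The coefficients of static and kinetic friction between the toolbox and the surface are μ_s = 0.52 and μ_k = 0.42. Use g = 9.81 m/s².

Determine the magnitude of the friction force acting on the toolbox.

f ≈ 185 N (down the incline)

Perpendicular to the surface, N = m g cos θ = 67·9.81·cos 47.9° = 440.7 N.
The friction needed for equilibrium is m g sin θ − P = 487.7 − 1062 = -574.3 N, measured positive up-slope.
Maximum static friction available: μ_s N = 0.52 × 440.7 = 229.1 N.
|-574.3| exceeds 229.1 N, so the toolbox slips up-slope; friction is kinetic, f = μ_k N = 0.42×440.7 = 185 N.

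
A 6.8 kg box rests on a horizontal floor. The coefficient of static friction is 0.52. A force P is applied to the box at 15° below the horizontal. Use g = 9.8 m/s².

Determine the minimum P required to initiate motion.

N = m g + P sin α (the push presses the box into the horizontal floor).
At impending slip, P cos α = μ_s N = μ_s (m g + P sin α).
Solving: P (cos α − μ_s sin α) = μ_s m g → P = 0.52×66.6/(cos 15° − 0.52 sin 15°) = 34.7/0.8313 = 41.7 N.

P ≈ 41.7 N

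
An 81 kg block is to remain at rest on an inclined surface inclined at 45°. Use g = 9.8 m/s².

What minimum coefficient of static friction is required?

μ_s,min ≈ 1

At the slip threshold m g sin θ = μ_s m g cos θ, so μ_s,min = tan θ.
μ_s,min = tan 45° = 1.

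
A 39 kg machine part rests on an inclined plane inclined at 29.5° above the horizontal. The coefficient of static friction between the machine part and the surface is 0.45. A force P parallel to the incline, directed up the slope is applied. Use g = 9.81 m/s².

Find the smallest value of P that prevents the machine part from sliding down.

P_min ≈ 38.6 N

The machine part tends to slide down (tan θ > μ_s), so at the point of impending slip friction acts up-slope at its limit: f = μ_s N.
P is parallel to the surface, so N = m g cos θ = 333 N.
Along the incline: P + μ_s N = m g sin θ, so P = 188 − 0.45×333 = 38.6 N.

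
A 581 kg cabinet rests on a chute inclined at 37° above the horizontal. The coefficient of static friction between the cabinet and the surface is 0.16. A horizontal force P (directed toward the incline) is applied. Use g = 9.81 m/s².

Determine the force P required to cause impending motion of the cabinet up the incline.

At impending motion up the slope, friction acts down-slope at its limit: f = μ_s N.
Perpendicular to the incline: N = m g cos θ + P sin θ.
Along the incline: P cos θ = m g sin θ + μ_s N = m g sin θ + μ_s (m g cos θ + P sin θ).
Solving, P (cos θ − μ_s sin θ) = m g (sin θ + μ_s cos θ), so P = 581×9.81×(sin 37° + 0.16 cos 37°)/(cos 37° − 0.16 sin 37°) = 5700×0.7296/0.7023 = 5920 N.

P ≈ 5920 N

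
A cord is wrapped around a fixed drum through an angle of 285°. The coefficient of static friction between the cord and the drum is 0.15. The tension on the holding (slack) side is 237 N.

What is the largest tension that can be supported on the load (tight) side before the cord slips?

T_max ≈ 500 N

At impending slip the capstan equation gives T₂/T₁ = e^{μβ} with β in radians.
β = 285° × π/180 = 4.974 rad.
e^{μβ} = e^{0.15×4.974} = 2.109.
T₂ = T₁ · e^{μβ} = 237 × 2.109 = 500 N.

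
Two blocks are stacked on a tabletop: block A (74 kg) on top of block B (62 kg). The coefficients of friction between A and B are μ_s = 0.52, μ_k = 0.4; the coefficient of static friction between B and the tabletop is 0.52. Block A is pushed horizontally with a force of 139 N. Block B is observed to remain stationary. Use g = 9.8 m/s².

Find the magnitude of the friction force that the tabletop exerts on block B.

f ≈ 139 N

The normal force B exerts on A is simply A's weight, N₁ = 725.2 N.
So the A–B interface can sustain at most μ_s N₁ = 377.1 N of static friction.
P = 139 N is within that limit, so A and B move together (both at rest); the A–B friction is simply f₁ = P = 139 N.
B experiences an equal 139 N forward from A (third law). B is in equilibrium, so the floor supplies f₂ = 139 N of static friction (limit μ_s(m_A+m_B)g = 693.1 N, not exceeded).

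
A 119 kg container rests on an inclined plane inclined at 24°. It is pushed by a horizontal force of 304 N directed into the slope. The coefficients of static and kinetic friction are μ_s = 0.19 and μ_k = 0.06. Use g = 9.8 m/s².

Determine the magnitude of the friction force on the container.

Normal direction: N = m g cos θ + P sin θ = 1189 N.
Along the incline, the net driving force (taking up-slope positive) is P cos θ − m g sin θ = 277.7 − 474.3 = -196.6 N, so equilibrium requires friction f = 196.6 N (up-slope).
Maximum static friction: μ_s N = 0.19 × 1189 = 225.9 N.
|f_req| = 196.6 ≤ 225.9 N → the container is in equilibrium; friction equals the required value.

f ≈ 197 N (up the incline)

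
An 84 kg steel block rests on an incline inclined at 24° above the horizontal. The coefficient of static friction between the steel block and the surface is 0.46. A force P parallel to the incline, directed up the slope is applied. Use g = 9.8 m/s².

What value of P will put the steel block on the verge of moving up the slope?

At impending motion up the slope, friction acts down-slope at its limit: f = μ_s N.
P is parallel to the surface, so N = m g cos θ = 752 N.
Along the incline: P = m g sin θ + μ_s N = 335 + 0.46×752 = 681 N.

P ≈ 681 N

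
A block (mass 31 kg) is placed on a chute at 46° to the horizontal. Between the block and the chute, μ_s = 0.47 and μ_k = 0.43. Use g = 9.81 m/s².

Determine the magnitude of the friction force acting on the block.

f ≈ 90.8 N (up the incline)

Perpendicular to the surface, N = m g cos θ = 31·9.81·cos 46° = 211.3 N.
Along the slope the weight component is m g sin θ = 218.8 N; friction must supply exactly this, acting up-slope.
Maximum static friction available: μ_s N = 0.47 × 211.3 = 99.29 N.
|218.8| exceeds 99.29 N, so the block slips down-slope; friction is kinetic, f = μ_k N = 0.43×211.3 = 90.8 N.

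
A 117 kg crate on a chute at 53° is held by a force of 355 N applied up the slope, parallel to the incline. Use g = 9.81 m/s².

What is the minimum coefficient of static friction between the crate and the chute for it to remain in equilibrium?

N = m g cos θ = 690.7 N.
Friction must make up the shortfall along the incline: f = m g sin θ − P = 916.6 − 355 = 561.6 N.
At the threshold f = μ_s N, so μ_s,min = 561.6/690.7 = 0.813.

μ_s,min ≈ 0.813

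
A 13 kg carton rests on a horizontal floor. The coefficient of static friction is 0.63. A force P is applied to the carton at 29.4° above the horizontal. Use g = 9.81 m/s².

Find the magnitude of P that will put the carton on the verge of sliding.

P ≈ 68.1 N

N = m g − P sin α (the pull lifts the carton).
At impending slip, P cos α = μ_s N = μ_s (m g − P sin α).
Solving: P (cos α + μ_s sin α) = μ_s m g → P = 0.63×128/(cos 29.4° + 0.63 sin 29.4°) = 80.3/1.18 = 68.1 N.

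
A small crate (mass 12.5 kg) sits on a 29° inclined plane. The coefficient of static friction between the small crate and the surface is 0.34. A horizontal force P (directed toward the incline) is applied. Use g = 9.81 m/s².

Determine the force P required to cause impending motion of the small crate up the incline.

P ≈ 135 N

At impending motion up the slope, friction acts down-slope at its limit: f = μ_s N.
Perpendicular to the incline: N = m g cos θ + P sin θ.
Along the incline: P cos θ = m g sin θ + μ_s N = m g sin θ + μ_s (m g cos θ + P sin θ).
Solving, P (cos θ − μ_s sin θ) = m g (sin θ + μ_s cos θ), so P = 12.5×9.81×(sin 29° + 0.34 cos 29°)/(cos 29° − 0.34 sin 29°) = 123×0.7822/0.7098 = 135 N.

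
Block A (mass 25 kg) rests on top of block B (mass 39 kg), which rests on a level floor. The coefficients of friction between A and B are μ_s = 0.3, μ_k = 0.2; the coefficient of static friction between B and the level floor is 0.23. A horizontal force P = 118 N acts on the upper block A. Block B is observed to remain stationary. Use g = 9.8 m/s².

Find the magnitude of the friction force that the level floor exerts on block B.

Normal force at the A–B interface: N₁ = m_A g = 245 N.
Maximum static friction on A from B: μ_s N₁ = 0.3×245 = 73.5 N.
Since P = 118 N > 73.5 N, A slides on B; the A–B friction is kinetic: f₁ = μ_k N₁ = 0.2×245 = 49 N.
By Newton's third law B feels 49 N forward from A. With B stationary, the floor's static friction on B balances it: f₂ = 49 N (well within μ_s(m_A+m_B)g = 144.3 N).

f ≈ 49 N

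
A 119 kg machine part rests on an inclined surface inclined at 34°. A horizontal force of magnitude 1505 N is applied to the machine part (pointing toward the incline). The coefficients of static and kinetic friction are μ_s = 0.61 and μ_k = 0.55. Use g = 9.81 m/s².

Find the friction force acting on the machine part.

Normal direction: N = m g cos θ + P sin θ = 1809 N.
Parallel to the incline: P cos θ − m g sin θ = 1248 − 652.8 = 594.9 N; the friction needed to balance this is 594.9 N acting down the slope.
The limit of static friction is μ_s N = 1104 N.
Since 594.9 N is within the 1104 N limit, the machine part stays put and friction is exactly 595 N.

f ≈ 595 N (down the incline)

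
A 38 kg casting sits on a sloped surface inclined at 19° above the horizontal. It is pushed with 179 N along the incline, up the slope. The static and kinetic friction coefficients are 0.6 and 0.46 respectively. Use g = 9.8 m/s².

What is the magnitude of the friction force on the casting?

The normal reaction is N = m g cos θ = 352.1 N.
The friction needed for equilibrium is m g sin θ − P = 121.2 − 179 = -57.76 N, measured positive up-slope.
Static friction can supply at most μ_s N = 211.3 N.
Since |-57.76| ≤ 211.3 N, static friction is sufficient; f equals the required value, not μ_s N.

f ≈ 57.8 N (down the incline)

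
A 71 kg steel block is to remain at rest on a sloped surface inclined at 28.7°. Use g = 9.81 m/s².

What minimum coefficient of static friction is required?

At the slip threshold m g sin θ = μ_s m g cos θ, so μ_s,min = tan θ.
μ_s,min = tan 28.7° = 0.547.

μ_s,min ≈ 0.547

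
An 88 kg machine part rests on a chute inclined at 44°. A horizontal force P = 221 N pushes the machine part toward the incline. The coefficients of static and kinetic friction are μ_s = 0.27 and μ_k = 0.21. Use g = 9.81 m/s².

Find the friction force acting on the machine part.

The horizontal push has a component P sin θ into the surface, so N = m g cos θ + P sin θ = 621 + 153.5 = 774.5 N.
Parallel to the incline: P cos θ − m g sin θ = 159 − 599.7 = -440.7 N; the friction needed to balance this is 440.7 N acting up the slope.
The limit of static friction is μ_s N = 209.1 N.
|f_req| = 440.7 > 209.1 N → the machine part slides down the incline; f = μ_k N = 0.21 × 774.5 = 163 N.

f ≈ 163 N (up the incline)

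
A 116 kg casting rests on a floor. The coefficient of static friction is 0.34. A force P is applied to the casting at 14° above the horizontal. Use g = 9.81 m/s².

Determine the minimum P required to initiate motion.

P ≈ 368 N

N = m g − P sin α (the pull lifts the casting).
At impending slip, P cos α = μ_s N = μ_s (m g − P sin α).
Solving: P (cos α + μ_s sin α) = μ_s m g → P = 0.34×1140/(cos 14° + 0.34 sin 14°) = 387/1.053 = 368 N.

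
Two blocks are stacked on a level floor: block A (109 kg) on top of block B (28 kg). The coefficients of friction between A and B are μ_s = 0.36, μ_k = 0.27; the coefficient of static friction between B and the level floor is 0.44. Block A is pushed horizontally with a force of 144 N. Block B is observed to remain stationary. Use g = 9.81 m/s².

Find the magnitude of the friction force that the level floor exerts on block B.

Between the blocks, N₁ = m_A g = 1069 N.
Maximum static friction on A from B: μ_s N₁ = 0.36×1069 = 384.9 N.
Since P = 144 N ≤ 384.9 N, A does not slip on B; friction on A equals P = 144 N.
B experiences an equal 144 N forward from A (third law). B is in equilibrium, so the floor supplies f₂ = 144 N of static friction (limit μ_s(m_A+m_B)g = 591.3 N, not exceeded).

f ≈ 144 N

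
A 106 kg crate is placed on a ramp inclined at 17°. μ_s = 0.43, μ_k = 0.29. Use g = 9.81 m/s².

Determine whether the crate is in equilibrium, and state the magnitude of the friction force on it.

f ≈ 304 N

N = m g cos θ = 994 N.
Down-slope weight component: m g sin θ = 304 N.
μ_s N = 428 N.
304 ≤ 428 N, so it stays put; friction = 304 N.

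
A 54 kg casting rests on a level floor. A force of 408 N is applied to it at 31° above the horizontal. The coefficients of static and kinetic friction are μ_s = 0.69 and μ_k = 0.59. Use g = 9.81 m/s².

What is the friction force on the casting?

f ≈ 189 N

The vertical component of P reduces the normal force: N = m g − P sin α = 529.7 − 210.1 = 319.6 N.
The horizontal driving force is P cos α = 349.7 N, so equilibrium needs friction f = 349.7 N.
μ_s N = 0.69 × 319.6 = 220.5 N.
The required friction exceeds μ_s N, so the casting moves and f = μ_k N = 189 N.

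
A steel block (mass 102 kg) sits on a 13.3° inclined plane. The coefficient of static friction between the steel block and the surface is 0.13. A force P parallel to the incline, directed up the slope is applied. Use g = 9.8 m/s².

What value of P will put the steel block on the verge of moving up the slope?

At impending motion up the slope, friction acts down-slope at its limit: f = μ_s N.
P is parallel to the surface, so N = m g cos θ = 973 N.
Along the incline: P = m g sin θ + μ_s N = 230 + 0.13×973 = 356 N.

P ≈ 356 N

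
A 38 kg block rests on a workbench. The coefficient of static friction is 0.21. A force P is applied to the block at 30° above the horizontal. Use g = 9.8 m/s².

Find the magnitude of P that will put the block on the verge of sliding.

N = m g − P sin α (the pull lifts the block).
At impending slip, P cos α = μ_s N = μ_s (m g − P sin α).
Solving: P (cos α + μ_s sin α) = μ_s m g → P = 0.21×372/(cos 30° + 0.21 sin 30°) = 78.2/0.971 = 80.5 N.

P ≈ 80.5 N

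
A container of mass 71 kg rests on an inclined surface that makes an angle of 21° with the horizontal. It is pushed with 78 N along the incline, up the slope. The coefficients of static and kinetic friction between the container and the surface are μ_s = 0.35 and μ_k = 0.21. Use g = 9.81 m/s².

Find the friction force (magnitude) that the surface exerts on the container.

Perpendicular to the surface, N = m g cos θ = 71·9.81·cos 21° = 650.2 N.
For equilibrium along the incline the friction force must supply f = m g sin θ − P = 249.6 − 78 = 171.6 N (positive meaning up-slope).
The static-friction ceiling is μ_s N = 0.35 × 650.2 = 227.6 N.
Since |171.6| ≤ 227.6 N, static friction is sufficient; f equals the required value, not μ_s N.

f ≈ 172 N (up the incline)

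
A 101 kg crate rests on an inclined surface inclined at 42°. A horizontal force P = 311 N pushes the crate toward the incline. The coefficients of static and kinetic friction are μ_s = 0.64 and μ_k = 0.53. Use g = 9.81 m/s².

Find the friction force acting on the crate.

The horizontal push has a component P sin θ into the surface, so N = m g cos θ + P sin θ = 736.3 + 208.1 = 944.4 N.
Along the incline, the net driving force (taking up-slope positive) is P cos θ − m g sin θ = 231.1 − 663 = -431.9 N, so equilibrium requires friction f = 431.9 N (up-slope).
The limit of static friction is μ_s N = 604.4 N.
Since 431.9 N is within the 604.4 N limit, the crate stays put and friction is exactly 432 N.

f ≈ 432 N (up the incline)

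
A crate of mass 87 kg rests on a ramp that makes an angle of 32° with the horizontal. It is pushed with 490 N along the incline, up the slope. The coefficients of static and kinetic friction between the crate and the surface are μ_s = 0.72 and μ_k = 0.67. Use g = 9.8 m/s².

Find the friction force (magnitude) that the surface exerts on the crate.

Normal force: N = m g cos θ = 87 × 9.8 × cos 32° = 723 N.
The friction needed for equilibrium is m g sin θ − P = 451.8 − 490 = -38.19 N, measured positive up-slope.
Static friction can supply at most μ_s N = 520.6 N.
Since |-38.19| ≤ 520.6 N, the crate remains in static equilibrium and friction takes exactly the required value.

f ≈ 38.2 N (down the incline)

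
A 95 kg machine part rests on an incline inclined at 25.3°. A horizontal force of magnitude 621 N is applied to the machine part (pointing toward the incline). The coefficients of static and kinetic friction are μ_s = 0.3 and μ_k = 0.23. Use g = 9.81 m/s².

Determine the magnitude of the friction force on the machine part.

f ≈ 163 N (down the incline)

The horizontal push has a component P sin θ into the surface, so N = m g cos θ + P sin θ = 842.6 + 265.4 = 1108 N.
Along the incline, the net driving force (taking up-slope positive) is P cos θ − m g sin θ = 561.4 − 398.3 = 163.2 N, so equilibrium requires friction f = -163.2 N (down-slope).
The limit of static friction is μ_s N = 332.4 N.
|f_req| = 163.2 ≤ 332.4 N → the machine part is in equilibrium; friction equals the required value.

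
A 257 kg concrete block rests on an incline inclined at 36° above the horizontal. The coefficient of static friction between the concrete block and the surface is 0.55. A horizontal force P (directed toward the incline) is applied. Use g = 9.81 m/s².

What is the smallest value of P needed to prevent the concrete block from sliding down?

P_min ≈ 318 N

The concrete block tends to slide down (tan θ > μ_s), so at the point of impending slip friction acts up-slope at its limit: f = μ_s N.
Perpendicular to the incline: N = m g cos θ + P sin θ.
Along the incline: P cos θ + μ_s N = m g sin θ, i.e. P cos θ + μ_s (m g cos θ + P sin θ) = m g sin θ.
Solving, P (cos θ + μ_s sin θ) = m g (sin θ − μ_s cos θ), so P = 2520×0.1428/1.132 = 318 N.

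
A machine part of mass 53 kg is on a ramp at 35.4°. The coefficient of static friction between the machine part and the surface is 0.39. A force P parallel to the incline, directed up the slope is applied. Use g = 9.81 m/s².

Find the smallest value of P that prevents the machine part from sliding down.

P_min ≈ 136 N

The machine part tends to slide down (tan θ > μ_s), so at the point of impending slip friction acts up-slope at its limit: f = μ_s N.
P is parallel to the surface, so N = m g cos θ = 424 N.
Along the incline: P + μ_s N = m g sin θ, so P = 301 − 0.39×424 = 136 N.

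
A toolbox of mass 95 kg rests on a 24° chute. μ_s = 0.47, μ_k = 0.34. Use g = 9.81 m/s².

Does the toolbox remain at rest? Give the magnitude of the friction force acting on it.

N = m g cos θ = 851 N.
Down-slope weight component: m g sin θ = 379 N.
μ_s N = 400 N.
379 ≤ 400 N, so it stays put; friction = 379 N.

f ≈ 379 N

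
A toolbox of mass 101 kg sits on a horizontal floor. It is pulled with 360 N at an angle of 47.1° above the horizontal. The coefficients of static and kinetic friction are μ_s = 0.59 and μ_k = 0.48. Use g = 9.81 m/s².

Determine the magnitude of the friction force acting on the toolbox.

The vertical component of P reduces the normal force: N = m g − P sin α = 990.8 − 263.7 = 727.1 N.
Horizontally, friction must balance P cos α = 245.1 N.
μ_s N = 0.59 × 727.1 = 429 N.
245.1 ≤ 429 N → static; friction equals the required 245 N.

f ≈ 245 N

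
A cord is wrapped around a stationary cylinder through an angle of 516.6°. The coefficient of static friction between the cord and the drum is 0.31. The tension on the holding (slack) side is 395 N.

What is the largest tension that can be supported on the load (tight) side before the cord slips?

T_max ≈ 6460 N

At impending slip the capstan equation gives T₂/T₁ = e^{μβ} with β in radians.
β = 516.6° × π/180 = 9.016 rad.
e^{μβ} = e^{0.31×9.016} = 16.36.
T₂ = T₁ · e^{μβ} = 395 × 16.36 = 6460 N.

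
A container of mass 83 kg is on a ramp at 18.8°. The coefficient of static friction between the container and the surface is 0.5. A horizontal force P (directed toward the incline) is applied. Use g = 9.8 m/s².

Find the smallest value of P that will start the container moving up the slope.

At impending motion up the slope, friction acts down-slope at its limit: f = μ_s N.
Perpendicular to the incline: N = m g cos θ + P sin θ.
Along the incline: P cos θ = m g sin θ + μ_s N = m g sin θ + μ_s (m g cos θ + P sin θ).
Solving, P (cos θ − μ_s sin θ) = m g (sin θ + μ_s cos θ), so P = 83×9.8×(sin 18.8° + 0.5 cos 18.8°)/(cos 18.8° − 0.5 sin 18.8°) = 813×0.7956/0.7855 = 824 N.

P ≈ 824 N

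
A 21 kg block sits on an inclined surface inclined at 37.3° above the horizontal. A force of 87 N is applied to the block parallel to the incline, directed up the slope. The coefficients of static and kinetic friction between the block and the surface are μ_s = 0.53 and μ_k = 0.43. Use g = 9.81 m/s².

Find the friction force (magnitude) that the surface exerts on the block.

Perpendicular to the surface, N = m g cos θ = 21·9.81·cos 37.3° = 163.9 N.
Parallel to the incline, ΣF = 0 gives f = m g sin θ − P = 124.8 − 87 = 37.84 N (up-slope positive).
Static friction can supply at most μ_s N = 86.85 N.
Since |37.84| ≤ 86.85 N, the block remains in static equilibrium and friction takes exactly the required value.

f ≈ 37.8 N (up the incline)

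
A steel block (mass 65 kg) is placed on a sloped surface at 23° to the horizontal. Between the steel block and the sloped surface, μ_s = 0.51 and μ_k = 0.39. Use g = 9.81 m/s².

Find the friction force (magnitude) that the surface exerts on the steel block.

Normal force: N = m g cos θ = 65 × 9.81 × cos 23° = 587 N.
For equilibrium along the incline, friction must balance the weight component: f = m g sin θ = 249.1 N up the slope.
Static friction can supply at most μ_s N = 299.3 N.
Since |249.1| ≤ 299.3 N, static friction is sufficient; f equals the required value, not μ_s N.

f ≈ 249 N (up the incline)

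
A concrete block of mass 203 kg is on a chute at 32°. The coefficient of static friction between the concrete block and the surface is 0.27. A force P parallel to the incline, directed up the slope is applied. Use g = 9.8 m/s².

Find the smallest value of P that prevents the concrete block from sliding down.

The concrete block tends to slide down (tan θ > μ_s), so at the point of impending slip friction acts up-slope at its limit: f = μ_s N.
P is parallel to the surface, so N = m g cos θ = 1690 N.
Along the incline: P + μ_s N = m g sin θ, so P = 1050 − 0.27×1690 = 599 N.

P_min ≈ 599 N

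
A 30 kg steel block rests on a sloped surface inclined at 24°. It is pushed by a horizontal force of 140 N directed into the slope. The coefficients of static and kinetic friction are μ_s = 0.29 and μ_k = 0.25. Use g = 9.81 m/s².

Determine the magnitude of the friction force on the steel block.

Resolve perpendicular to the incline: N = m g cos θ + P sin θ = 30×9.81×cos 24° + 140×sin 24° = 325.8 N.
Parallel to the incline: P cos θ − m g sin θ = 127.9 − 119.7 = 8.194 N; the friction needed to balance this is 8.194 N acting down the slope.
Maximum static friction: μ_s N = 0.29 × 325.8 = 94.48 N.
Since 8.194 N is within the 94.48 N limit, the steel block stays put and friction is exactly 8.19 N.

f ≈ 8.19 N (down the incline)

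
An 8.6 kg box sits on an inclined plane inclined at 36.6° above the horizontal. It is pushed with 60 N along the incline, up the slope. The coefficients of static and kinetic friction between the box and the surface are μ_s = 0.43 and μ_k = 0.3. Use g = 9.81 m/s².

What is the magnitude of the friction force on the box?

Perpendicular to the surface, N = m g cos θ = 8.6·9.81·cos 36.6° = 67.73 N.
The friction needed for equilibrium is m g sin θ − P = 50.3 − 60 = -9.699 N, measured positive up-slope.
The static-friction ceiling is μ_s N = 0.43 × 67.73 = 29.12 N.
Since |-9.699| ≤ 29.12 N, the box remains in static equilibrium and friction takes exactly the required value.

f ≈ 9.7 N (down the incline)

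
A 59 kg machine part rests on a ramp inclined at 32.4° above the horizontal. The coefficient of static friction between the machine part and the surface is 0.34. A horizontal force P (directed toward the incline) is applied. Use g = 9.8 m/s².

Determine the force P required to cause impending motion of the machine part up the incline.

At impending motion up the slope, friction acts down-slope at its limit: f = μ_s N.
Perpendicular to the incline: N = m g cos θ + P sin θ.
Along the incline: P cos θ = m g sin θ + μ_s N = m g sin θ + μ_s (m g cos θ + P sin θ).
Solving, P (cos θ − μ_s sin θ) = m g (sin θ + μ_s cos θ), so P = 59×9.8×(sin 32.4° + 0.34 cos 32.4°)/(cos 32.4° − 0.34 sin 32.4°) = 578×0.8229/0.6621 = 719 N.

P ≈ 719 N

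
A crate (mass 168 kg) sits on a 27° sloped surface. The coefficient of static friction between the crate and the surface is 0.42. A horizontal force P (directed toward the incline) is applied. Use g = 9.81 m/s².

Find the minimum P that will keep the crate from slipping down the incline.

P_min ≈ 122 N

The crate tends to slide down (tan θ > μ_s), so at the point of impending slip friction acts up-slope at its limit: f = μ_s N.
Perpendicular to the incline: N = m g cos θ + P sin θ.
Along the incline: P cos θ + μ_s N = m g sin θ, i.e. P cos θ + μ_s (m g cos θ + P sin θ) = m g sin θ.
Solving, P (cos θ + μ_s sin θ) = m g (sin θ − μ_s cos θ), so P = 1650×0.07977/1.082 = 122 N.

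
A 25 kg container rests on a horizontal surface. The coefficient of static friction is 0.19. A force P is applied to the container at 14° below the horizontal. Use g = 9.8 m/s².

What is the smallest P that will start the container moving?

P ≈ 50.4 N

N = m g + P sin α (the push presses the container into the horizontal surface).
At impending slip, P cos α = μ_s N = μ_s (m g + P sin α).
Solving: P (cos α − μ_s sin α) = μ_s m g → P = 0.19×245/(cos 14° − 0.19 sin 14°) = 46.6/0.9243 = 50.4 N.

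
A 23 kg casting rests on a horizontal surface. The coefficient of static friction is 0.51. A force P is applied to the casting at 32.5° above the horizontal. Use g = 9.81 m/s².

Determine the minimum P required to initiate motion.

P ≈ 103 N

N = m g − P sin α (the pull lifts the casting).
At impending slip, P cos α = μ_s N = μ_s (m g − P sin α).
Solving: P (cos α + μ_s sin α) = μ_s m g → P = 0.51×226/(cos 32.5° + 0.51 sin 32.5°) = 115/1.117 = 103 N.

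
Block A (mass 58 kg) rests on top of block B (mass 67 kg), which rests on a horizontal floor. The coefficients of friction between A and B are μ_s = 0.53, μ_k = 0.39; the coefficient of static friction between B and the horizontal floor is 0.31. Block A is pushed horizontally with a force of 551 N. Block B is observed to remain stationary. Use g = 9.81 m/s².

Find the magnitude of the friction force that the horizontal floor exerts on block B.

f ≈ 222 N

Between the blocks, N₁ = m_A g = 569 N.
So the A–B interface can sustain at most μ_s N₁ = 301.6 N of static friction.
P = 551 N exceeds that limit, so A slips over B and the interface friction becomes kinetic: f₁ = μ_k N₁ = 0.39×569 = 222 N.
B experiences an equal 222 N forward from A (third law). B is in equilibrium, so the floor supplies f₂ = 222 N of static friction (limit μ_s(m_A+m_B)g = 380.1 N, not exceeded).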